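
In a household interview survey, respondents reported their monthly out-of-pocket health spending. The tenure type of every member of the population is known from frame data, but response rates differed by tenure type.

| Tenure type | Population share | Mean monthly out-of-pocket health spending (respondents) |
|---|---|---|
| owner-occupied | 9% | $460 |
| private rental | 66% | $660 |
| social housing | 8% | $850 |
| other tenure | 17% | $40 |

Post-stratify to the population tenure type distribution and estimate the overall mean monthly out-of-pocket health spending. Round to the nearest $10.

$550

Post-stratification weights by population share, not respondent share:
  owner-occupied: 0.09 × 460 = 41.4
  private rental: 0.66 × 660 = 435.6
  social housing: 0.08 × 850 = 68
  other tenure: 0.17 × 40 = 6.8
Post-stratified estimate = 551.8 → $550.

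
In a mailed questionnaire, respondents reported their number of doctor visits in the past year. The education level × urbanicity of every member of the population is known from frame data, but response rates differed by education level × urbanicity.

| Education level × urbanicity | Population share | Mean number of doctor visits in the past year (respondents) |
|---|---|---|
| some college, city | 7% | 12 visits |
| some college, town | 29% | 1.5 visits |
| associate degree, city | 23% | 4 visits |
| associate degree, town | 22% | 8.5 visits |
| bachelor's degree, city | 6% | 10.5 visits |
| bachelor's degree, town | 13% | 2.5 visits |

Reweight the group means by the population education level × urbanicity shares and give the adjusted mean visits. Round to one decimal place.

Post-stratification weights by population share, not respondent share:
  some college, city: 0.07 × 12 = 0.84
  some college, town: 0.29 × 1.5 = 0.435
  associate degree, city: 0.23 × 4 = 0.92
  associate degree, town: 0.22 × 8.5 = 1.87
  bachelor's degree, city: 0.06 × 10.5 = 0.63
  bachelor's degree, town: 0.13 × 2.5 = 0.325
Post-stratified estimate = 5.02 → 5.0.

5.0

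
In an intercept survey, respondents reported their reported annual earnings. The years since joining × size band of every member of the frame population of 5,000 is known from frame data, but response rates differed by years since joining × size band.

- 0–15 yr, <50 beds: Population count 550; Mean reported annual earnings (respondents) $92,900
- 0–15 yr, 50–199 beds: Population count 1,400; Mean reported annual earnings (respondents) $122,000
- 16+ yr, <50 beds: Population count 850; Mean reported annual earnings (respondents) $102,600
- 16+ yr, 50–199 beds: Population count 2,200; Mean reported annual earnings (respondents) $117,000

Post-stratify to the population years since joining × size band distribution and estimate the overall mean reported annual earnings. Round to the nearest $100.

$113,300

Each cell contributes population-share × respondent value:
  0–15 yr, <50 beds: (550/5,000) × 92,900 = 10,219
  0–15 yr, 50–199 beds: (1,400/5,000) × 122,000 = 34,160
  16+ yr, <50 beds: (850/5,000) × 102,600 = 17,442
  16+ yr, 50–199 beds: (2,200/5,000) × 117,000 = 51,480
Post-stratified estimate = 113,301 → $113,300.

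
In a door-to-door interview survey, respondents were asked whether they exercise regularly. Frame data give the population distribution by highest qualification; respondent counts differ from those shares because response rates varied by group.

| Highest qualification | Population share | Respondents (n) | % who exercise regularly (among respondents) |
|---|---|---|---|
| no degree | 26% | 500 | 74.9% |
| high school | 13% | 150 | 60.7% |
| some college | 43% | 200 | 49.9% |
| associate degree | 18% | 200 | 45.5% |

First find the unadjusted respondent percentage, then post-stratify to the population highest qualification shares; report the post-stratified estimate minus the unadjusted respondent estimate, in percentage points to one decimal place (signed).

-5.5 percentage points

Naive respondent-only estimate (weights = respondent counts):
  (500/1050)×74.9 + (150/1050)×60.7 + (200/1050)×49.9 + (200/1050)×45.5 = 62.5095%
Reweighting by population highest qualification shares:
  0.26×74.9 + 0.13×60.7 + 0.43×49.9 + 0.18×45.5 = 57.012%
Difference = 57.012 − 62.5095 = -5.4975 pp.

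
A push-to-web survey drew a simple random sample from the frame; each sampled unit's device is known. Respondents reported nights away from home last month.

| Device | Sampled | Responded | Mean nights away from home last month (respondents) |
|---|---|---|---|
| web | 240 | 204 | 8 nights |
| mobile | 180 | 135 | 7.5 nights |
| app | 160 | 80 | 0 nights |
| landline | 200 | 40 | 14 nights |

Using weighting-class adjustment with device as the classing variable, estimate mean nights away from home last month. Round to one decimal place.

7.8

Class response rates: web 204/240 = 85%, mobile 135/180 = 75%, app 80/160 = 50%, landline 40/200 = 20%.
Each respondent's weight = sampled/responded in their class; summing within a class gives n_sampled, so:
  web: 240 × 8 = 1920
  mobile: 180 × 7.5 = 1350
  app: 160 × 0 = 0
  landline: 200 × 14 = 2800
Adjusted estimate = 6070 / 780 = 7.78205 → 7.8.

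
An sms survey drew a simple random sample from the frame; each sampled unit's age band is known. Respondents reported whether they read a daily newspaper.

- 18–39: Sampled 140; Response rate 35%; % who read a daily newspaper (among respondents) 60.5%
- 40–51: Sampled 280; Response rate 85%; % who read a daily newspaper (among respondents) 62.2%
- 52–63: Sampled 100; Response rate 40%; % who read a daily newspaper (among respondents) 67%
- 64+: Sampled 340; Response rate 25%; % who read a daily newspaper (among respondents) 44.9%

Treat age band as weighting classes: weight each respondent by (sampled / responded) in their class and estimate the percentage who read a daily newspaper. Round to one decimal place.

Inverse-response-rate weighting restores each class to its sampled count, so class totals weight by n_sampled:
  18–39: 140 × 60.5 = 8470
  40–51: 280 × 62.2 = 17,416
  52–63: 100 × 67 = 6700
  64+: 340 × 44.9 = 15,266
Adjusted estimate = 47,852 / 860 = 55.6419 → 55.6%.

55.6%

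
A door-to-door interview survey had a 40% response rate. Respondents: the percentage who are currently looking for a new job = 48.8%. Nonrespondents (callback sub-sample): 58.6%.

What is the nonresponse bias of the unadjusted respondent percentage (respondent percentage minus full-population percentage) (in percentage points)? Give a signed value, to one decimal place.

-5.9 percentage points

Nonresponse fraction = 1 − 0.4 = 0.6.
Bias = (nonresponse fraction) × (respondent percentage − nonrespondent percentage)
     = 0.6 × (48.8 − 58.6) = 0.6 × -9.8 = -5.88.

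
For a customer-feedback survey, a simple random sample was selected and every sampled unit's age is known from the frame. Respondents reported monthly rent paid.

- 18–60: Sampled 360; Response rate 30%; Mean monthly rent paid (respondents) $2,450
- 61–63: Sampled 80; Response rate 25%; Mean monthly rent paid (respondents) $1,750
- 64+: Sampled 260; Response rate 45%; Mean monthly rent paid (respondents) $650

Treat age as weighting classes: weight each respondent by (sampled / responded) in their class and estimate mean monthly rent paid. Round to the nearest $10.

$1,700

With weight = n_sampled/n_responded per class, the weighted class total is n_sampled:
  18–60: 360 × 2450 = 882,000
  61–63: 80 × 1750 = 140,000
  64+: 260 × 650 = 169,000
Adjusted estimate = 1,191,000 / 700 = 1701.43 → $1,700.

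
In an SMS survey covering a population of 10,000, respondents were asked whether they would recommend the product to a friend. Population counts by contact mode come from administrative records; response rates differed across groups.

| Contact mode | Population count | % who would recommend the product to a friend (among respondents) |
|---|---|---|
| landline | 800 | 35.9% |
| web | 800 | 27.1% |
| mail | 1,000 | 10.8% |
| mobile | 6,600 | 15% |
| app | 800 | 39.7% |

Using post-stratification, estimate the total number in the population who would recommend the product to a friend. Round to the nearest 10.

Each cell contributes its population count × the respondent rate:
  landline: 800 × 35.9% = 287.2
  web: 800 × 27.1% = 216.8
  mail: 1,000 × 10.8% = 108
  mobile: 6,600 × 15% = 990
  app: 800 × 39.7% = 317.6
Estimated total = 1919.6 → 1,920.

1,920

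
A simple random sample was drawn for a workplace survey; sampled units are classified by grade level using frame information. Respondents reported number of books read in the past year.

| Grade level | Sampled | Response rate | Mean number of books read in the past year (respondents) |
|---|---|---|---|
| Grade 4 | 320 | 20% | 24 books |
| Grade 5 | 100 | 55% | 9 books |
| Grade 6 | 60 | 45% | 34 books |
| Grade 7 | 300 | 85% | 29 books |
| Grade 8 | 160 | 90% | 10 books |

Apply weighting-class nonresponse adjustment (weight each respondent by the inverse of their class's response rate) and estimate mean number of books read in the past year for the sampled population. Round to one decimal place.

22.3

With weight = n_sampled/n_responded per class, the weighted class total is n_sampled:
  Grade 4: 320 × 24 = 7680
  Grade 5: 100 × 9 = 900
  Grade 6: 60 × 34 = 2040
  Grade 7: 300 × 29 = 8700
  Grade 8: 160 × 10 = 1600
Adjusted estimate = 20,920 / 940 = 22.2553 → 22.3.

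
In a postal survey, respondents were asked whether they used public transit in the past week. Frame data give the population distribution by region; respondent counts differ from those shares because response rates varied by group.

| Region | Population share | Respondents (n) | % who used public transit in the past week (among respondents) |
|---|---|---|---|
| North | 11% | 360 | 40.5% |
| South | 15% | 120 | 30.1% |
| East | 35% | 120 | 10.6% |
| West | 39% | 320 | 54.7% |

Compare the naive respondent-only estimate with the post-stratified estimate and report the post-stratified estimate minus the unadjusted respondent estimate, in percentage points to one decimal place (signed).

-6.2 percentage points

Without adjustment, the pooled respondent share is:
  (360/920)×40.5 + (120/920)×30.1 + (120/920)×10.6 + (320/920)×54.7 = 40.1826%
Post-stratifying to population shares instead:
  0.11×40.5 + 0.15×30.1 + 0.35×10.6 + 0.39×54.7 = 34.013%
Difference = 34.013 − 40.1826 = -6.1696 pp.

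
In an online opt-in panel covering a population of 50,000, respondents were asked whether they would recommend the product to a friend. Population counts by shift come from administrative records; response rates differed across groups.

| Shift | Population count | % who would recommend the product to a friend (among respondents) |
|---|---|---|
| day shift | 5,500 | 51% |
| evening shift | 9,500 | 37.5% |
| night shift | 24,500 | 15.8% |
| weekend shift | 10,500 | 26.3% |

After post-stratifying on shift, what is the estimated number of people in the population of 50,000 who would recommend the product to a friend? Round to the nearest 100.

13,000

Apply each group's respondent rate to its population count:
  day shift: 5,500 × 51% = 2805
  evening shift: 9,500 × 37.5% = 3562.5
  night shift: 24,500 × 15.8% = 3871
  weekend shift: 10,500 × 26.3% = 2761.5
Estimated total = 13,000 → 13,000.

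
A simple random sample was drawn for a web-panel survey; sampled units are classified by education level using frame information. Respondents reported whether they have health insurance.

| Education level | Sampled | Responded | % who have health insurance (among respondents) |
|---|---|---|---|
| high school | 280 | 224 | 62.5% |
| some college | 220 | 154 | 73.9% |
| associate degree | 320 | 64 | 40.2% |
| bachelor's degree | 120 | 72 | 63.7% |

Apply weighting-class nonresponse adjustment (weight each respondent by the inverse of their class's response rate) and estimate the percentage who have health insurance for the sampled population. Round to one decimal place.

Class response rates: high school 224/280 = 80%, some college 154/220 = 70%, associate degree 64/320 = 20%, bachelor's degree 72/120 = 60%.
Weighting each respondent by the inverse class response rate inflates each class back to its sampled size, so the class weight is n_sampled:
  high school: 280 × 62.5 = 17,500
  some college: 220 × 73.9 = 16258
  associate degree: 320 × 40.2 = 12,864
  bachelor's degree: 120 × 63.7 = 7644
Adjusted estimate = 54,266 / 940 = 57.7298 → 57.7%.

57.7%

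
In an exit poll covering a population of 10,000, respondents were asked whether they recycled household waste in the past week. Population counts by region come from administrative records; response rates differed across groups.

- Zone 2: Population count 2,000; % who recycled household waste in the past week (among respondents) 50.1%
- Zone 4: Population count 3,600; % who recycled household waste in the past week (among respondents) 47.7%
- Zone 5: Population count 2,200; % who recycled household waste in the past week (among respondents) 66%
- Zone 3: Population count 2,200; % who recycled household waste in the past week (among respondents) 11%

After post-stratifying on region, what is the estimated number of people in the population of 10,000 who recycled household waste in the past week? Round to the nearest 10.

Estimated count per cell = population count × respondent percentage:
  Zone 2: 2,000 × 50.1% = 1002
  Zone 4: 3,600 × 47.7% = 1717.2
  Zone 5: 2,200 × 66% = 1452
  Zone 3: 2,200 × 11% = 242
Estimated total = 4413.2 → 4,410.

4,410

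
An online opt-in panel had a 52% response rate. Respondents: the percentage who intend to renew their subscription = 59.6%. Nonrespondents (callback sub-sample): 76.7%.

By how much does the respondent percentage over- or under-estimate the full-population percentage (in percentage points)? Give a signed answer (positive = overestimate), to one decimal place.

Nonresponse fraction = 1 − 0.52 = 0.48.
Bias = (nonresponse fraction) × (respondent percentage − nonrespondent percentage)
     = 0.48 × (59.6 − 76.7) = 0.48 × -17.1 = -8.208.

-8.2 percentage points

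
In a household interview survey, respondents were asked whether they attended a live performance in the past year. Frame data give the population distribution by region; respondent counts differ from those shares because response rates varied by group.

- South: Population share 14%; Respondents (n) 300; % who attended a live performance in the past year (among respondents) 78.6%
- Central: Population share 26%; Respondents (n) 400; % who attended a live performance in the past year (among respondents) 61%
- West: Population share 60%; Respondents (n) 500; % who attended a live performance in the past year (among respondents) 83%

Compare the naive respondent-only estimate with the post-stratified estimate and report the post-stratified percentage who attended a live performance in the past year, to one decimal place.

Naive respondent-only estimate (weights = respondent counts):
  (300/1200)×78.6 + (400/1200)×61 + (500/1200)×83 = 74.5667%
Post-stratified estimate weights by population shares:
  0.14×78.6 + 0.26×61 + 0.6×83 = 76.664%

76.7%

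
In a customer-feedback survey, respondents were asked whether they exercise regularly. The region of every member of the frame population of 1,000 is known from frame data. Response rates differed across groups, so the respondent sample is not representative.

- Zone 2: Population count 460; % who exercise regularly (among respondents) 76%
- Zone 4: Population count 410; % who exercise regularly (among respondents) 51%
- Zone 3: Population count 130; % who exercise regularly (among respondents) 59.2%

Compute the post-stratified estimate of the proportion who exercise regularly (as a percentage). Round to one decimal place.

63.6%

Each cell contributes population-share × respondent value:
  Zone 2: (460/1,000) × 76 = 34.96
  Zone 4: (410/1,000) × 51 = 20.91
  Zone 3: (130/1,000) × 59.2 = 7.696
Post-stratified estimate = 63.566 → 63.6%.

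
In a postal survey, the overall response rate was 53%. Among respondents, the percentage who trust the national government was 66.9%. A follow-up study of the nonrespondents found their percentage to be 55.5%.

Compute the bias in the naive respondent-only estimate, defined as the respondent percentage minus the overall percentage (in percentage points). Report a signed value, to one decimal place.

+5.4 percentage points

Nonresponse fraction = 1 − 0.53 = 0.47.
Bias = (nonresponse fraction) × (respondent percentage − nonrespondent percentage)
     = 0.47 × (66.9 − 55.5) = 0.47 × 11.4 = 5.358.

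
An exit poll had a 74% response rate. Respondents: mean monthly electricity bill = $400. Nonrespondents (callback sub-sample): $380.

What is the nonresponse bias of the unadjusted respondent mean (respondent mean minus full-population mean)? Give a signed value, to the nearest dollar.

+$5

Nonresponse fraction = 1 − 0.74 = 0.26.
Bias = (nonresponse fraction) × (respondent mean − nonrespondent mean)
     = 0.26 × (400 − 380) = 0.26 × 20 = 5.2.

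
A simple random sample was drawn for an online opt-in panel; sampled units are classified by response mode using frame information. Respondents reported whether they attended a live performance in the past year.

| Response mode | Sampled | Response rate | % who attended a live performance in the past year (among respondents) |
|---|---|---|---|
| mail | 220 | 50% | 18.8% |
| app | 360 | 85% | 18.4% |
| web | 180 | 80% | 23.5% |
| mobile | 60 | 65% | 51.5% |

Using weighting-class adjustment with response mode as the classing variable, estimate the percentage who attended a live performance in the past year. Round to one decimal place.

Each respondent's weight = sampled/responded in their class; summing within a class gives n_sampled, so:
  mail: 220 × 18.8 = 4136
  app: 360 × 18.4 = 6624
  web: 180 × 23.5 = 4230
  mobile: 60 × 51.5 = 3090
Adjusted estimate = 18,080 / 820 = 22.0488 → 22.0%.

22.0%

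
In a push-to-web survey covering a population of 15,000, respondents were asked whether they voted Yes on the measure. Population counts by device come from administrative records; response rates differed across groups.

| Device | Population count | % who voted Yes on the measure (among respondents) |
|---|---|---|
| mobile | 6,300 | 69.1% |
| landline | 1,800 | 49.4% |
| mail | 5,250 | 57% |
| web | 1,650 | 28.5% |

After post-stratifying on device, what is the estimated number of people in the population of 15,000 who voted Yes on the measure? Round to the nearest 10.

Each cell contributes its population count × the respondent rate:
  mobile: 6,300 × 69.1% = 4353.3
  landline: 1,800 × 49.4% = 889.2
  mail: 5,250 × 57% = 2992.5
  web: 1,650 × 28.5% = 470.25
Estimated total = 8705.25 → 8,710.

8,710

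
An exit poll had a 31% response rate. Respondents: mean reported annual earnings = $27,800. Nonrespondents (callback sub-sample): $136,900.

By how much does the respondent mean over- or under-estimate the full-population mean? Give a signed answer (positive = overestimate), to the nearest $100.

Nonresponse fraction = 1 − 0.31 = 0.69.
Bias = (nonresponse fraction) × (respondent mean − nonrespondent mean)
     = 0.69 × (27,800 − 136,900) = 0.69 × -109,100 = -75,279.

-$75,300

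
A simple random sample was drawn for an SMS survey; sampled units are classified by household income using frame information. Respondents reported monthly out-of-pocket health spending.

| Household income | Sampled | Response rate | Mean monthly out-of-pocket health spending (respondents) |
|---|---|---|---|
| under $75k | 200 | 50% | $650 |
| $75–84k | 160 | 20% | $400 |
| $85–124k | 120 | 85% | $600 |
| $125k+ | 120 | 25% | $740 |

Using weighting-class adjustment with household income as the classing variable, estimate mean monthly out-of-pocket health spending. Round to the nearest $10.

Inverse-response-rate weighting restores each class to its sampled count, so class totals weight by n_sampled:
  under $75k: 200 × 650 = 130,000
  $75–84k: 160 × 400 = 64,000
  $85–124k: 120 × 600 = 72,000
  $125k+: 120 × 740 = 88,800
Adjusted estimate = 354,800 / 600 = 591.333 → $590.

$590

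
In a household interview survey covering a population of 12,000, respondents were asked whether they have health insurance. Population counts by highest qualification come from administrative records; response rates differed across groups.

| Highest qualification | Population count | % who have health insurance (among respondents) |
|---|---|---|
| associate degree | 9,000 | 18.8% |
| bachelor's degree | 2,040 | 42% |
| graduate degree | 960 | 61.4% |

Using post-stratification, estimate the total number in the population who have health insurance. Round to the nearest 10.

3,140

Apply each group's respondent rate to its population count:
  associate degree: 9,000 × 18.8% = 1692
  bachelor's degree: 2,040 × 42% = 856.8
  graduate degree: 960 × 61.4% = 589.44
Estimated total = 3138.24 → 3,140.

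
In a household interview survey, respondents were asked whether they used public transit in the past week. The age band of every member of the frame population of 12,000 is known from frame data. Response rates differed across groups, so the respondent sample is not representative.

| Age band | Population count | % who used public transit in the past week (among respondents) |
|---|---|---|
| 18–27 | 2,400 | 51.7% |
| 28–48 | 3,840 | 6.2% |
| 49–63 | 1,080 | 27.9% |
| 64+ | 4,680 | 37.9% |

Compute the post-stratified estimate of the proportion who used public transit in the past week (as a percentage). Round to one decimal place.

Reweight to the known age band distribution:
  18–27: (2,400/12,000) × 51.7 = 10.34
  28–48: (3,840/12,000) × 6.2 = 1.984
  49–63: (1,080/12,000) × 27.9 = 2.511
  64+: (4,680/12,000) × 37.9 = 14.781
Post-stratified estimate = 29.616 → 29.6%.

29.6%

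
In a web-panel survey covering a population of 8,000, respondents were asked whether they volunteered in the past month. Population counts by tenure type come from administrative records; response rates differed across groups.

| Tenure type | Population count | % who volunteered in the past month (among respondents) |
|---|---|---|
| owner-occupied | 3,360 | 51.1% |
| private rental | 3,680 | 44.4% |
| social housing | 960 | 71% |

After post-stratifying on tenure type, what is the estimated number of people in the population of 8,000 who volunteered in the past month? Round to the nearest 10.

Apply each group's respondent rate to its population count:
  owner-occupied: 3,360 × 51.1% = 1716.96
  private rental: 3,680 × 44.4% = 1633.92
  social housing: 960 × 71% = 681.6
Estimated total = 4032.48 → 4,030.

4,030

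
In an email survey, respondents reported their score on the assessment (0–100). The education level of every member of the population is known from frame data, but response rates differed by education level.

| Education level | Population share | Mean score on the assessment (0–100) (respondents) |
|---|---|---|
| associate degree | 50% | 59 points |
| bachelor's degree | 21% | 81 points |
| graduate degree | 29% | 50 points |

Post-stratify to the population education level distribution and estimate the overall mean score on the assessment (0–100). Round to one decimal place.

Reweight to the known education level distribution:
  associate degree: 0.5 × 59 = 29.5
  bachelor's degree: 0.21 × 81 = 17.01
  graduate degree: 0.29 × 50 = 14.5
Post-stratified estimate = 61.01 → 61.0.

61.0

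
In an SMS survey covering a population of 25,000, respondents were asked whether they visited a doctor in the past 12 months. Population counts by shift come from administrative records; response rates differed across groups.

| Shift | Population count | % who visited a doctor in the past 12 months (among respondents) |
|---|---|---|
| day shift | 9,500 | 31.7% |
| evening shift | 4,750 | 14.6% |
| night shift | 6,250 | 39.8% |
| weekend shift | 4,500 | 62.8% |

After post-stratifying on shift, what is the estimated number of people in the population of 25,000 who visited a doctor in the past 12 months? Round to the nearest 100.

9,000

Estimated count per cell = population count × respondent percentage:
  day shift: 9,500 × 31.7% = 3011.5
  evening shift: 4,750 × 14.6% = 693.5
  night shift: 6,250 × 39.8% = 2487.5
  weekend shift: 4,500 × 62.8% = 2826
Estimated total = 9018.5 → 9,000.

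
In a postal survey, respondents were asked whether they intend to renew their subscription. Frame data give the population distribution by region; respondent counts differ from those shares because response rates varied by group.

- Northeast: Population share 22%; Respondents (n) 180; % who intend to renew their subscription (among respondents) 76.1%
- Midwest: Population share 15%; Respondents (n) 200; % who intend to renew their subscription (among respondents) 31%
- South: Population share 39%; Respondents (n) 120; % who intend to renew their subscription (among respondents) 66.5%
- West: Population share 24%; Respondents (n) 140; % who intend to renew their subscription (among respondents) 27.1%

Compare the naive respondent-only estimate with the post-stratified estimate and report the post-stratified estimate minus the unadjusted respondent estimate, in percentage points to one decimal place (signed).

+4.3 percentage points

Unadjusted (pooled respondent) estimate weights by respondent counts:
  (180/640)×76.1 + (200/640)×31 + (120/640)×66.5 + (140/640)×27.1 = 49.4875%
Post-stratified estimate weights by population shares:
  0.22×76.1 + 0.15×31 + 0.39×66.5 + 0.24×27.1 = 53.831%
Difference = 53.831 − 49.4875 = 4.3435 pp.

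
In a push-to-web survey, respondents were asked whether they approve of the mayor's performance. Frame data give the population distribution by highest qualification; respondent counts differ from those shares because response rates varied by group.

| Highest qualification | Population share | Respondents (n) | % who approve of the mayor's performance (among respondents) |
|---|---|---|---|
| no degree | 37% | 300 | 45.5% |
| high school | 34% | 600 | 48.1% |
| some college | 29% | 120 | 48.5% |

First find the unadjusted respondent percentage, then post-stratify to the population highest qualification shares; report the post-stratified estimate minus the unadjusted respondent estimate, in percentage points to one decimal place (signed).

-0.1 percentage points

Without adjustment, the pooled respondent share is:
  (300/1020)×45.5 + (600/1020)×48.1 + (120/1020)×48.5 = 47.3824%
Reweighting by population highest qualification shares:
  0.37×45.5 + 0.34×48.1 + 0.29×48.5 = 47.254%
Difference = 47.254 − 47.3824 = -0.1284 pp.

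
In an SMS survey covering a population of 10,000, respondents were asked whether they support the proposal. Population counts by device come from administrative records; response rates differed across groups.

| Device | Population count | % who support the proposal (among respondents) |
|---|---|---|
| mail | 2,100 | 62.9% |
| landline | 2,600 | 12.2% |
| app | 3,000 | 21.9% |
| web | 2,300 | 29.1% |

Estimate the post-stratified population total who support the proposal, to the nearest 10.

2,960

Each cell contributes its population count × the respondent rate:
  mail: 2,100 × 62.9% = 1320.9
  landline: 2,600 × 12.2% = 317.2
  app: 3,000 × 21.9% = 657
  web: 2,300 × 29.1% = 669.3
Estimated total = 2964.4 → 2,960.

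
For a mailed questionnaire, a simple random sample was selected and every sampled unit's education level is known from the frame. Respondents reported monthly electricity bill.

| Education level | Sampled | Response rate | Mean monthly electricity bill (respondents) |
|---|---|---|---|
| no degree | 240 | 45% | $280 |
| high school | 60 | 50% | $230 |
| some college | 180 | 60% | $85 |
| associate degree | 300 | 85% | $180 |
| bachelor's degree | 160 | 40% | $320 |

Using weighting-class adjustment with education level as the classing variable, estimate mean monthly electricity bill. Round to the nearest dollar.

$214

With weight = n_sampled/n_responded per class, the weighted class total is n_sampled:
  no degree: 240 × 280 = 67,200
  high school: 60 × 230 = 13,800
  some college: 180 × 85 = 15,300
  associate degree: 300 × 180 = 54,000
  bachelor's degree: 160 × 320 = 51,200
Adjusted estimate = 201,500 / 940 = 214.362 → $214.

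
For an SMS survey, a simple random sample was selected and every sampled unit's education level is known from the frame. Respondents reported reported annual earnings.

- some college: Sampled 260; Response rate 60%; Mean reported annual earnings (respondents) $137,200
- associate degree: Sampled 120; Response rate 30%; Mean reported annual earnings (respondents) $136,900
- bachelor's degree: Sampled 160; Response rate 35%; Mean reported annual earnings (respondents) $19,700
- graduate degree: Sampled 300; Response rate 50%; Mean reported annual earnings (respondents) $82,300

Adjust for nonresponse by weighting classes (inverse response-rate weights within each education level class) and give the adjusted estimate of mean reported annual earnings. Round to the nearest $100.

$95,200

Each respondent's weight = sampled/responded in their class; summing within a class gives n_sampled, so:
  some college: 260 × 137,200 = 35,672,000
  associate degree: 120 × 136,900 = 16,428,000
  bachelor's degree: 160 × 19,700 = 3,152,000
  graduate degree: 300 × 82,300 = 24,690,000
Adjusted estimate = 79,942,000 / 840 = 95169 → $95,200.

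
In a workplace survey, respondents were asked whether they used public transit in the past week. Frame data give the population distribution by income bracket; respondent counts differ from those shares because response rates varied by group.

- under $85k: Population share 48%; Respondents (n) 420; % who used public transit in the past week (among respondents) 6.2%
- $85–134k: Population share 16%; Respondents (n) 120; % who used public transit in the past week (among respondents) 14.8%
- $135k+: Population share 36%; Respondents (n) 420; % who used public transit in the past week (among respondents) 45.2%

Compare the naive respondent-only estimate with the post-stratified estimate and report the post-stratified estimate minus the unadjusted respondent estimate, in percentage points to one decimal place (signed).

-2.7 percentage points

Unadjusted (pooled respondent) estimate weights by respondent counts:
  (420/960)×6.2 + (120/960)×14.8 + (420/960)×45.2 = 24.3375%
Reweighting by population income bracket shares:
  0.48×6.2 + 0.16×14.8 + 0.36×45.2 = 21.616%
Difference = 21.616 − 24.3375 = -2.7215 pp.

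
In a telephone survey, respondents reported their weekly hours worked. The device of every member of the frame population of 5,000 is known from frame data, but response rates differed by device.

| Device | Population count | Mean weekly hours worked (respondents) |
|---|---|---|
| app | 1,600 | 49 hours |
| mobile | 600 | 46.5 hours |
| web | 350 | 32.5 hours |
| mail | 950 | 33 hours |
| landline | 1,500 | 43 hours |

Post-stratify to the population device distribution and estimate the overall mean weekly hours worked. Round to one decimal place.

42.7

Post-stratification weights by population share, not respondent share:
  app: (1,600/5,000) × 49 = 15.68
  mobile: (600/5,000) × 46.5 = 5.58
  web: (350/5,000) × 32.5 = 2.275
  mail: (950/5,000) × 33 = 6.27
  landline: (1,500/5,000) × 43 = 12.9
Post-stratified estimate = 42.705 → 42.7.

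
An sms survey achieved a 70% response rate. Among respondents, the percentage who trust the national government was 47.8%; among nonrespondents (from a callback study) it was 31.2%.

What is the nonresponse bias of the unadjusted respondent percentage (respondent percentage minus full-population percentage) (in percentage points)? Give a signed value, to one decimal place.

+5.0 percentage points

Nonresponse fraction = 1 − 0.7 = 0.3.
Bias = (nonresponse fraction) × (respondent percentage − nonrespondent percentage)
     = 0.3 × (47.8 − 31.2) = 0.3 × 16.6 = 4.98.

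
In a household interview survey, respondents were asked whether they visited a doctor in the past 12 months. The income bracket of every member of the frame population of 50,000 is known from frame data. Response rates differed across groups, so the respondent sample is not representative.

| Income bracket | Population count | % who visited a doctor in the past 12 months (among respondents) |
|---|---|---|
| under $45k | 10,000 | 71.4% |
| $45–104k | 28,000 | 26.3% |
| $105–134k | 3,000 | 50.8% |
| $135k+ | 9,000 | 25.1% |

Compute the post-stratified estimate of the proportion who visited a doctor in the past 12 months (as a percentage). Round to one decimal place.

36.6%

Reweight to the known income bracket distribution:
  under $45k: (10,000/50,000) × 71.4 = 14.28
  $45–104k: (28,000/50,000) × 26.3 = 14.728
  $105–134k: (3,000/50,000) × 50.8 = 3.048
  $135k+: (9,000/50,000) × 25.1 = 4.518
Post-stratified estimate = 36.574 → 36.6%.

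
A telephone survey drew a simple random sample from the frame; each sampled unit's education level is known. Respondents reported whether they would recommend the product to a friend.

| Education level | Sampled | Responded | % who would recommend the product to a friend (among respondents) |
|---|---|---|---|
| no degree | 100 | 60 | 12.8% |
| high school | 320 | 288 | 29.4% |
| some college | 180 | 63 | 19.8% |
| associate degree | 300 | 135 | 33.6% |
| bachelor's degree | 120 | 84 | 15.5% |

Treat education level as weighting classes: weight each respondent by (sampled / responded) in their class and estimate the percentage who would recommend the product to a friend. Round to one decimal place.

25.7%

Response rates by class: no degree 60/100 = 60%, high school 288/320 = 90%, some college 63/180 = 35%, associate degree 135/300 = 45%, bachelor's degree 84/120 = 70%.
Each respondent's weight = sampled/responded in their class; summing within a class gives n_sampled, so:
  no degree: 100 × 12.8 = 1280
  high school: 320 × 29.4 = 9408
  some college: 180 × 19.8 = 3564
  associate degree: 300 × 33.6 = 10,080
  bachelor's degree: 120 × 15.5 = 1860
Adjusted estimate = 26,192 / 1,020 = 25.6784 → 25.7%.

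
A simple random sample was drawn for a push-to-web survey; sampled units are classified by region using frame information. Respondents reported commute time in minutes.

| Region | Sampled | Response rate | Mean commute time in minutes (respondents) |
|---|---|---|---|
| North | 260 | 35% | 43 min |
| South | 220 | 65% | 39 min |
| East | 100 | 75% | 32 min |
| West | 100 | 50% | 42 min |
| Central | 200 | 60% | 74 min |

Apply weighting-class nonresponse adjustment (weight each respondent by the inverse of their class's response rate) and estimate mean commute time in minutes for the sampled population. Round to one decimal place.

Weighting each respondent by the inverse class response rate inflates each class back to its sampled size, so the class weight is n_sampled:
  North: 260 × 43 = 11,180
  South: 220 × 39 = 8580
  East: 100 × 32 = 3200
  West: 100 × 42 = 4200
  Central: 200 × 74 = 14,800
Adjusted estimate = 41,960 / 880 = 47.6818 → 47.7.

47.7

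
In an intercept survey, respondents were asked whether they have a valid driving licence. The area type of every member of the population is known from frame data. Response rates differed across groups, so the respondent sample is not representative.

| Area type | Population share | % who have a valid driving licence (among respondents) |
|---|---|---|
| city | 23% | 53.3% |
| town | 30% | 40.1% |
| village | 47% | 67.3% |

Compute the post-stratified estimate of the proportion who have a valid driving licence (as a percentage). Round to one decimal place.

55.9%

Reweight to the known area type distribution:
  city: 0.23 × 53.3 = 12.259
  town: 0.3 × 40.1 = 12.03
  village: 0.47 × 67.3 = 31.631
Post-stratified estimate = 55.92 → 55.9%.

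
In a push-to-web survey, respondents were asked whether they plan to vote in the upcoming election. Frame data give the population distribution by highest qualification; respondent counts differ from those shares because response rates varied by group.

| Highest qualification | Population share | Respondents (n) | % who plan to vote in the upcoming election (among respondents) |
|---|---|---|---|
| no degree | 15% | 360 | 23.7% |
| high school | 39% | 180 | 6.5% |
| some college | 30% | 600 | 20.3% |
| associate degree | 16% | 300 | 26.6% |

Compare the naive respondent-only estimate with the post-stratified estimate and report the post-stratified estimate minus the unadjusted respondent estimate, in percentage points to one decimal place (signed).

Without adjustment, the pooled respondent share is:
  (360/1440)×23.7 + (180/1440)×6.5 + (600/1440)×20.3 + (300/1440)×26.6 = 20.7375%
Reweighting by population highest qualification shares:
  0.15×23.7 + 0.39×6.5 + 0.3×20.3 + 0.16×26.6 = 16.436%
Difference = 16.436 − 20.7375 = -4.3015 pp.

-4.3 percentage points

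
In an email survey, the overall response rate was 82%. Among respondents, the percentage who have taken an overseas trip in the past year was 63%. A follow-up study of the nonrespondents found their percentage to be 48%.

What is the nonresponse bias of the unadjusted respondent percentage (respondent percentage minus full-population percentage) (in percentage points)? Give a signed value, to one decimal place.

+2.7 percentage points

Nonresponse fraction = 1 − 0.82 = 0.18.
Bias = (nonresponse fraction) × (respondent percentage − nonrespondent percentage)
     = 0.18 × (63 − 48) = 0.18 × 15 = 2.7.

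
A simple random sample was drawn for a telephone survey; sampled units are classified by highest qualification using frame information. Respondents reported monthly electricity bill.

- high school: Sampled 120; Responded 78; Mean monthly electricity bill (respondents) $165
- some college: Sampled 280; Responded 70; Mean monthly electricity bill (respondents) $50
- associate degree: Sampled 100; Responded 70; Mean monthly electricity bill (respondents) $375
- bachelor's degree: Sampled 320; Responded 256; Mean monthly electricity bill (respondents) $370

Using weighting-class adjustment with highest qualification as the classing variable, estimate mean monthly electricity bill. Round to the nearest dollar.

$231

Class response rates: high school 78/120 = 65%, some college 70/280 = 25%, associate degree 70/100 = 70%, bachelor's degree 256/320 = 80%.
Weighting each respondent by the inverse class response rate inflates each class back to its sampled size, so the class weight is n_sampled:
  high school: 120 × 165 = 19,800
  some college: 280 × 50 = 14,000
  associate degree: 100 × 375 = 37,500
  bachelor's degree: 320 × 370 = 118,400
Adjusted estimate = 189,700 / 820 = 231.341 → $231.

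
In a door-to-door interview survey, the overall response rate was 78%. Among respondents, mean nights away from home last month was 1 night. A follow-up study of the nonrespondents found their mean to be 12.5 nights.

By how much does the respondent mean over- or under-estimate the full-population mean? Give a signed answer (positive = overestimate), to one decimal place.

Nonresponse fraction = 1 − 0.78 = 0.22.
Bias = (nonresponse fraction) × (respondent mean − nonrespondent mean)
     = 0.22 × (1 − 12.5) = 0.22 × -11.5 = -2.53.

-2.5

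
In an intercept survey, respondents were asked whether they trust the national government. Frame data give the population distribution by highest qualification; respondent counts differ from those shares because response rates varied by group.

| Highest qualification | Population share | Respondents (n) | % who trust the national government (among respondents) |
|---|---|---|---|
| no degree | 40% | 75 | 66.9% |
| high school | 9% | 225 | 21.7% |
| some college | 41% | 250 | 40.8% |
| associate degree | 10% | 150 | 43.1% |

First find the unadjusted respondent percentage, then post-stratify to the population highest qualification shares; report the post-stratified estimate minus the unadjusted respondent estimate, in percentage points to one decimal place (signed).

+11.8 percentage points

Without adjustment, the pooled respondent share is:
  (75/700)×66.9 + (225/700)×21.7 + (250/700)×40.8 + (150/700)×43.1 = 37.95%
Post-stratified estimate weights by population shares:
  0.4×66.9 + 0.09×21.7 + 0.41×40.8 + 0.1×43.1 = 49.751%
Difference = 49.751 − 37.95 = 11.801 pp.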